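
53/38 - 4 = -99/38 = -2.61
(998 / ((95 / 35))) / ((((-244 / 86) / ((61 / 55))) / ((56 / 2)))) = -4205572 / 1045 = -4024.47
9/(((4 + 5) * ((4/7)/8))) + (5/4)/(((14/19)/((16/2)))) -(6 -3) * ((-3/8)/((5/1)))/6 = 15461/560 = 27.61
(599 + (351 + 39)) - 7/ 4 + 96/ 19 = 75415/ 76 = 992.30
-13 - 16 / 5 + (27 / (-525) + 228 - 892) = -119044 / 175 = -680.25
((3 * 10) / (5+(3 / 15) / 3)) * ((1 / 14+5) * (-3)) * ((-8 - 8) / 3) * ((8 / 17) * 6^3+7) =118023300 / 2261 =52199.60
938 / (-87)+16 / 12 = -274 / 29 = -9.45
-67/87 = -0.77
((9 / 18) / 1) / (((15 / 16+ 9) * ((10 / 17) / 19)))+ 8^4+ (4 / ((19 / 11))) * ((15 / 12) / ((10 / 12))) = 61947098 / 15105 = 4101.10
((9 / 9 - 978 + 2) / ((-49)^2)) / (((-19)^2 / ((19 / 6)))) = -325 / 91238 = -0.00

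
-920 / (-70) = 92 / 7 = 13.14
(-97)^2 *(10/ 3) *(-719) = -67650710/ 3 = -22550236.67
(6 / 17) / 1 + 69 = 1179 / 17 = 69.35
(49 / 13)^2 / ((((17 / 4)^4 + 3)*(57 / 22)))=13522432 / 811955937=0.02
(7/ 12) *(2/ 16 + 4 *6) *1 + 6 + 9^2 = 9703/ 96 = 101.07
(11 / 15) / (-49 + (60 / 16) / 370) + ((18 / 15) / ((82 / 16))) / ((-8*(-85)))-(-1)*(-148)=-6600057226 / 44590575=-148.01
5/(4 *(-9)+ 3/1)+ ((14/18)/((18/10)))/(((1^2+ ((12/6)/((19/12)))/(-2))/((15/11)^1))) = 430/297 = 1.45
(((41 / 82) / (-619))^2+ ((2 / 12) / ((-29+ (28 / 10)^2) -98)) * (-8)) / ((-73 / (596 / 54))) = -22837727213 / 13498629456294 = -0.00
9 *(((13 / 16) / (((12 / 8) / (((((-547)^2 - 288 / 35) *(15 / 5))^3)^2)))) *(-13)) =-487438700566210313793425906652991039208859267867 / 14706125000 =-33145284741304069820800920000000000000.00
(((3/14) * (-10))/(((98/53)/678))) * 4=-1078020/343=-3142.92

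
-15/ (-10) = 3/ 2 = 1.50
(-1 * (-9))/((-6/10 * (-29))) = 15/29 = 0.52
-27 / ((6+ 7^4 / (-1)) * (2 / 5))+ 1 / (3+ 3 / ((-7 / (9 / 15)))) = 18061 / 45984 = 0.39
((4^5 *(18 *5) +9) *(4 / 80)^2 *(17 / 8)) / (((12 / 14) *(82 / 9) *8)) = 32904333 / 4198400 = 7.84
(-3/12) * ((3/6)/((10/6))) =-3/40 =-0.08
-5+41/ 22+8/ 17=-997/ 374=-2.67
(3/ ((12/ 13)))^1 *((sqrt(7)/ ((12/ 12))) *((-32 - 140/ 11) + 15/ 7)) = -42627 *sqrt(7)/ 308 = -366.17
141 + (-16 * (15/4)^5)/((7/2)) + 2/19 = -13827581/4256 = -3248.96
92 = 92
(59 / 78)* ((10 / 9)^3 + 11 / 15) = 452707 / 284310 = 1.59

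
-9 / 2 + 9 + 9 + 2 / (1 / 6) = 25.50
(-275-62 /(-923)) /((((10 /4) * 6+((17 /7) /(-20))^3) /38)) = -26460375536000 /37986145301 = -696.58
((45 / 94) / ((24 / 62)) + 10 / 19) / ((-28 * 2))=-12595 / 400064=-0.03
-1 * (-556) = 556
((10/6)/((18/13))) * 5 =325/54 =6.02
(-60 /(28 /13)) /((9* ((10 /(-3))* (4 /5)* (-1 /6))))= -195 /28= -6.96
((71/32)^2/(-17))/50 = -5041/870400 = -0.01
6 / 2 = 3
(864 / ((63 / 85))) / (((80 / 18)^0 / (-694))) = -5663040 / 7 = -809005.71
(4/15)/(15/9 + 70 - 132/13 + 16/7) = 364/87085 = 0.00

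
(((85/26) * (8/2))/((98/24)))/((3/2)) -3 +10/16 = -1223/5096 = -0.24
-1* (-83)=83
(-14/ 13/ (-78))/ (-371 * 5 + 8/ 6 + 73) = -7/ 902798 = -0.00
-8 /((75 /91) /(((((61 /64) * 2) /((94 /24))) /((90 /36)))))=-11102 /5875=-1.89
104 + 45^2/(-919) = 93551/919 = 101.80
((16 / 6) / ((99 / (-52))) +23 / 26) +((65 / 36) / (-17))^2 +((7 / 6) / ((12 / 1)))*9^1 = 19829033 / 53559792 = 0.37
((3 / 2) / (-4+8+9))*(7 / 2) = 21 / 52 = 0.40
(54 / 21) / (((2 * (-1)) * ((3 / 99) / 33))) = -9801 / 7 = -1400.14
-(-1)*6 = 6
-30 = -30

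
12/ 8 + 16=35/ 2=17.50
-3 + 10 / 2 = 2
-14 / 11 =-1.27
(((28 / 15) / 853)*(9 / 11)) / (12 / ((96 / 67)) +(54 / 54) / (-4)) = 672 / 3049475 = 0.00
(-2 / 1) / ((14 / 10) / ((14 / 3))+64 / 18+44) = -180 / 4307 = -0.04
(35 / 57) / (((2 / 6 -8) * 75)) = -7 / 6555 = -0.00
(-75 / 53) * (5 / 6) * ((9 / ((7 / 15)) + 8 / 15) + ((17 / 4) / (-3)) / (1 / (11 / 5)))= -175375 / 8904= -19.70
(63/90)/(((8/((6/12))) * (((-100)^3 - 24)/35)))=-49/32000768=-0.00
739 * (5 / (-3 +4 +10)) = 3695 / 11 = 335.91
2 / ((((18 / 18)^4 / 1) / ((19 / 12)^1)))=19 / 6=3.17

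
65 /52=5 /4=1.25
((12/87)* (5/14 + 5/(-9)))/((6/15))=-125/1827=-0.07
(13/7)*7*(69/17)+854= 15415/17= 906.76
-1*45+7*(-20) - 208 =-393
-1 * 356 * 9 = -3204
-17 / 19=-0.89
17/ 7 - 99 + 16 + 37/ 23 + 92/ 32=-98001/ 1288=-76.09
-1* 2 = -2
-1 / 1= -1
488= 488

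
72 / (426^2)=2 / 5041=0.00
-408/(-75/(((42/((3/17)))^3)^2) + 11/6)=-222455506359292416/999595821058687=-222.55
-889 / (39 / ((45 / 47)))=-13335 / 611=-21.82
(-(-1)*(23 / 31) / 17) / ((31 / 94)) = 2162 / 16337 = 0.13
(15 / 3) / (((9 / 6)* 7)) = 10 / 21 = 0.48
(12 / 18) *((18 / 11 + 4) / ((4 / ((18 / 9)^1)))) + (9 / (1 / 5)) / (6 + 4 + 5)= 161 / 33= 4.88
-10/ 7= -1.43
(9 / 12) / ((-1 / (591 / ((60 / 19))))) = -11229 / 80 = -140.36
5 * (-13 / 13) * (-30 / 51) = 50 / 17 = 2.94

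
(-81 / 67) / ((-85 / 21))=1701 / 5695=0.30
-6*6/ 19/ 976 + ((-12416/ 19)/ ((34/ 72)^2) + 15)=-3906142725/ 1339804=-2915.46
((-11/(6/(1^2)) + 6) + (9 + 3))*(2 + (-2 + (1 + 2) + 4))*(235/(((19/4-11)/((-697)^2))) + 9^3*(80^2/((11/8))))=-277720849574/165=-1683156664.08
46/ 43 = 1.07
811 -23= 788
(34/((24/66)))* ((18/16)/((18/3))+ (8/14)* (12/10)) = 81.65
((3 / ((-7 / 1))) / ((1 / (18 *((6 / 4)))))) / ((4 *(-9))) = 9 / 28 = 0.32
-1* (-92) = 92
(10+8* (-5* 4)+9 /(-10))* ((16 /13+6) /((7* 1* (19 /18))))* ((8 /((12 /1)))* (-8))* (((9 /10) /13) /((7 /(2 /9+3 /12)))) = 14468292 /3933475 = 3.68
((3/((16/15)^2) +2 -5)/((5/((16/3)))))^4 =923521/40960000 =0.02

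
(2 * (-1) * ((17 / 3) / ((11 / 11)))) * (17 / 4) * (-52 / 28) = 3757 / 42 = 89.45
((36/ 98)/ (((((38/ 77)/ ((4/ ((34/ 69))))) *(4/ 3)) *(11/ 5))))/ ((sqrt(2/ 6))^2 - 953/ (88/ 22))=-11178/ 1291031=-0.01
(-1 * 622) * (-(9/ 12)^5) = 75573/ 512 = 147.60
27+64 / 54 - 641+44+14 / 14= -15331 / 27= -567.81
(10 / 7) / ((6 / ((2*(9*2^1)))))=60 / 7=8.57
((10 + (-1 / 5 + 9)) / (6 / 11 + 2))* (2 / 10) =517 / 350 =1.48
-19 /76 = -1 /4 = -0.25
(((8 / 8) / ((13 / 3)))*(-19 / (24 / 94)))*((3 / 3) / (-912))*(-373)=-17531 / 2496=-7.02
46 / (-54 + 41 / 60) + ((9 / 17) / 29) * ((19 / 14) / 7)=-18971373 / 22079498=-0.86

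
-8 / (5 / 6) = -48 / 5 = -9.60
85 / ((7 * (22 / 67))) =5695 / 154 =36.98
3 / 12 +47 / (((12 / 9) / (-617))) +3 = -21746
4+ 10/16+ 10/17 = 709/136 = 5.21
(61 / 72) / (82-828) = -61 / 53712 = -0.00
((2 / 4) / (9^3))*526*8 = 2104 / 729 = 2.89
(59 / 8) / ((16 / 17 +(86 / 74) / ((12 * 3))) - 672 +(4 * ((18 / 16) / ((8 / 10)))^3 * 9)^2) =2801786683392 / 3552691810067525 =0.00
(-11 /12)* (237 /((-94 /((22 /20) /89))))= 0.03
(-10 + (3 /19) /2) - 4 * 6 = -1289 /38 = -33.92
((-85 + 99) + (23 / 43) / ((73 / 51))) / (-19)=-45119 / 59641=-0.76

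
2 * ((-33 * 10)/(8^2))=-165/16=-10.31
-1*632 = -632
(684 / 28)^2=29241 / 49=596.76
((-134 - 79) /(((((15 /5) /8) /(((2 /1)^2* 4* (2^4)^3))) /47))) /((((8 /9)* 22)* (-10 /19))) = 9349152768 /55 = 169984595.78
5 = 5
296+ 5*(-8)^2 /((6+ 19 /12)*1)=30776 /91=338.20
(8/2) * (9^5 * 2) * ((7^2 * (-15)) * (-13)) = 4513705560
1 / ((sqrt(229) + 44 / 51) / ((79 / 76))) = -44319 / 11280167 + 205479 * sqrt(229) / 45120668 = 0.06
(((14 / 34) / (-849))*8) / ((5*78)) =-28 / 2814435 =-0.00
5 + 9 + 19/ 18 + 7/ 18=139/ 9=15.44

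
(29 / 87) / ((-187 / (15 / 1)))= -5 / 187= -0.03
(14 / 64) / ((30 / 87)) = 203 / 320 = 0.63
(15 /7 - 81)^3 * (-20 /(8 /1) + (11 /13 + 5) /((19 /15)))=-4625406720 /4459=-1037319.29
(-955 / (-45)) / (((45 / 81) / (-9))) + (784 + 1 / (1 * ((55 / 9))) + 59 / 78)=378481 / 858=441.12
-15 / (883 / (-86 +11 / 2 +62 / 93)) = 2395 / 1766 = 1.36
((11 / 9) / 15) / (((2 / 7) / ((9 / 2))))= 77 / 60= 1.28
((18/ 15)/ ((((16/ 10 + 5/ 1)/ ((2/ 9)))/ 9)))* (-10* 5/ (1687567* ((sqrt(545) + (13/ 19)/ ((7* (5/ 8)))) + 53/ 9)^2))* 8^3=-170554111351127280000/ 13744744181115050234377499 + 3545887630143600000* sqrt(545)/ 13744744181115050234377499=-0.00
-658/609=-94/87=-1.08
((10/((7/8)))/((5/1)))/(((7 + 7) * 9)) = 8/441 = 0.02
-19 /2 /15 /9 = -19 /270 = -0.07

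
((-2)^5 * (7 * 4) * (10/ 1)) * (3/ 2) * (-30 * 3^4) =32659200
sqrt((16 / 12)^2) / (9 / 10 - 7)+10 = 1790 / 183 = 9.78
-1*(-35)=35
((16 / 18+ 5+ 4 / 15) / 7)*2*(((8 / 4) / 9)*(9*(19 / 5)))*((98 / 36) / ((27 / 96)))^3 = 1449250668544 / 119574225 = 12120.09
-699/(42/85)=-19805/14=-1414.64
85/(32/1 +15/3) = 85/37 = 2.30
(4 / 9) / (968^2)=1 / 2108304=0.00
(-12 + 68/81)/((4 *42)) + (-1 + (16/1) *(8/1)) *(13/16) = 2806543/27216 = 103.12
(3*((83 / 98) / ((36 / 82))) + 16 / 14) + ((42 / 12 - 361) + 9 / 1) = -200843 / 588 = -341.57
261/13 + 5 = 25.08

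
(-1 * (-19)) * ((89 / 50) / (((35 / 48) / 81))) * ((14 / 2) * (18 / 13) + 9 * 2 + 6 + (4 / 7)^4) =3467993951664 / 27311375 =126979.84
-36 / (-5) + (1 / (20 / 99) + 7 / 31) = 7673 / 620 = 12.38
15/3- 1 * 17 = -12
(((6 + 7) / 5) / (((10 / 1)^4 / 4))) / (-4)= -13 / 50000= -0.00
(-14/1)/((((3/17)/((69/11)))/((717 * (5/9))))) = -6541430/33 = -198225.15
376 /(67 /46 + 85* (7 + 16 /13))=224848 /419241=0.54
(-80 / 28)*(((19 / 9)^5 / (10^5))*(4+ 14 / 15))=-91615663 / 15500362500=-0.01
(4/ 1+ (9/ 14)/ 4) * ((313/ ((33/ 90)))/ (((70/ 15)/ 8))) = 6088.69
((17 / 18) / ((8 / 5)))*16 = 85 / 9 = 9.44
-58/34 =-29/17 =-1.71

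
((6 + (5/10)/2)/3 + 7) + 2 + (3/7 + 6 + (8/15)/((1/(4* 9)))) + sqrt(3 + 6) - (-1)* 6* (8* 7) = 157799/420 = 375.71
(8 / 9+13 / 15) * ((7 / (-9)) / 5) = -553 / 2025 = -0.27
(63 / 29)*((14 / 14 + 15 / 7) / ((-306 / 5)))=-55 / 493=-0.11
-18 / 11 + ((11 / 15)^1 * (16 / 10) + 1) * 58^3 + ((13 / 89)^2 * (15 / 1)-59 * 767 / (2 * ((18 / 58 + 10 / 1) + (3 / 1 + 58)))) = 1041131750503661 / 2457094200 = 423724.80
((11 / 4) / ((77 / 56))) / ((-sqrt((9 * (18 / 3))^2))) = -1 / 27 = -0.04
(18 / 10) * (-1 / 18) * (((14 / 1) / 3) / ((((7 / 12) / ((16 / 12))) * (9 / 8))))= -128 / 135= -0.95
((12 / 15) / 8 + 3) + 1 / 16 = 253 / 80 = 3.16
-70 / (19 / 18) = -66.32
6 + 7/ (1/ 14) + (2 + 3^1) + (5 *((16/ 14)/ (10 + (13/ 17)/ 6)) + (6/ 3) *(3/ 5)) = 110.76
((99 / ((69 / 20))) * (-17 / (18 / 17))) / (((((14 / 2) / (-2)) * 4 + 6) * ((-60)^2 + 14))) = 15895 / 997464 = 0.02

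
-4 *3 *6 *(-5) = 360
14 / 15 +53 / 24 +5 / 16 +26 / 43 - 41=-381233 / 10320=-36.94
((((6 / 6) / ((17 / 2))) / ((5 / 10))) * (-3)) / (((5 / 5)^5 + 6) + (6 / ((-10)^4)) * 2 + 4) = -30000 / 467551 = -0.06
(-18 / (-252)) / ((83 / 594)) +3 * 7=21.51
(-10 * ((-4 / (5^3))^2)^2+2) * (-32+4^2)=-1562491808 / 48828125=-32.00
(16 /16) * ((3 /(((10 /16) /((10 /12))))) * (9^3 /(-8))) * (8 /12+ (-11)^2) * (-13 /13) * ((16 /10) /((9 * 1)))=7884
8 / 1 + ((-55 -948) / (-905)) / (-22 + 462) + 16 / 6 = 12745409 / 1194600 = 10.67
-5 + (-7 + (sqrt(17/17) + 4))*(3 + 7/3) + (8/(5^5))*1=-15.66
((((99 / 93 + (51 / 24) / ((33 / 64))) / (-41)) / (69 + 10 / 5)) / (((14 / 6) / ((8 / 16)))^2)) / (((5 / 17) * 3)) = -18037 / 194559596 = -0.00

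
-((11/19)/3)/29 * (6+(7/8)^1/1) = -605/13224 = -0.05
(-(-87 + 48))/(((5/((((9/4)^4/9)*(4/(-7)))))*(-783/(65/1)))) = 13689/12992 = 1.05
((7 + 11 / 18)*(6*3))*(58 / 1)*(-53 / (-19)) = 421138 / 19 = 22165.16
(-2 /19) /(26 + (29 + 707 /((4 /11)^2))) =-32 /1642113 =-0.00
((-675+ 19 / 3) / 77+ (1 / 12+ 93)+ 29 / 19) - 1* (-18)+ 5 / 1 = 637433 / 5852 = 108.93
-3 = -3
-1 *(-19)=19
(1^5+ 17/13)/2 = 15/13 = 1.15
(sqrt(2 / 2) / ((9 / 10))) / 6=5 / 27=0.19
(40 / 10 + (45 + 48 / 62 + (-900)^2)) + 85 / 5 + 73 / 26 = 652916083 / 806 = 810069.58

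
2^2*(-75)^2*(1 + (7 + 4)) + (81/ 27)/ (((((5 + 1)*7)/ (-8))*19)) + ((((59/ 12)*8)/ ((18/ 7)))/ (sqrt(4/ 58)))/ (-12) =35909996/ 133 -413*sqrt(58)/ 648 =269995.12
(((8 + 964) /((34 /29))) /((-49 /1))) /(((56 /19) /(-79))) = 10577547 /23324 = 453.50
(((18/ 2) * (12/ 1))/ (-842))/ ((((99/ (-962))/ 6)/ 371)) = 12848472/ 4631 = 2774.45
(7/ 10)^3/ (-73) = -343/ 73000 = -0.00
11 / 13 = 0.85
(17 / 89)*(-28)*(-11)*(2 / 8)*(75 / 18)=32725 / 534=61.28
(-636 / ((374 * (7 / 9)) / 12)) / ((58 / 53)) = -910116 / 37961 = -23.98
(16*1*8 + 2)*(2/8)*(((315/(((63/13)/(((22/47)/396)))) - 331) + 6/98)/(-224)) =891510815/18571392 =48.00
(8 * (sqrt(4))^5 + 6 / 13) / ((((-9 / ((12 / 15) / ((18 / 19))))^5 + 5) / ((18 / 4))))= -1188765225504 / 141645466004705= -0.01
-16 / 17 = -0.94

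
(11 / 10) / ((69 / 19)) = 209 / 690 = 0.30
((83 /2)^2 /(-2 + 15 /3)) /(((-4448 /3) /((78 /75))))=-89557 /222400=-0.40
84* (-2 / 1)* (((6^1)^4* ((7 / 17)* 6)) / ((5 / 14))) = -128024064 / 85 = -1506165.46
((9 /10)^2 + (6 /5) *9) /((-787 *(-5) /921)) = 1069281 /393500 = 2.72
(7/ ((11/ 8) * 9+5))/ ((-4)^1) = -14/ 139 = -0.10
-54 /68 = -27 /34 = -0.79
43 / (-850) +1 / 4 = 339 / 1700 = 0.20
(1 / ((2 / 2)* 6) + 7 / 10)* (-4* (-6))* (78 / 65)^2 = 3744 / 125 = 29.95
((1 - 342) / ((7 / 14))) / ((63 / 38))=-25916 / 63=-411.37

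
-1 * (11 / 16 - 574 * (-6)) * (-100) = 1377875 / 4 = 344468.75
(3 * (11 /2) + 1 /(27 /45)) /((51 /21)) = 763 /102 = 7.48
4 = 4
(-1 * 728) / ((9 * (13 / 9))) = -56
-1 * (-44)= 44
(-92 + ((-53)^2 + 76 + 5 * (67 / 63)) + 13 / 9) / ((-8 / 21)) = -58795 / 8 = -7349.38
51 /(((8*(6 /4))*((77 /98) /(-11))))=-119 /2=-59.50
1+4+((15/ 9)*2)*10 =115/ 3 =38.33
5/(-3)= -5/3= -1.67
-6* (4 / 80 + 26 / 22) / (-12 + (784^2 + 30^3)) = -813 / 70580840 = -0.00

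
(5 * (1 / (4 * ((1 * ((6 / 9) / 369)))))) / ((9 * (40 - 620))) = -123 / 928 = -0.13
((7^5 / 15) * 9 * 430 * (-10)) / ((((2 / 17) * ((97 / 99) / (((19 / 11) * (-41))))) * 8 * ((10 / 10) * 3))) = 430682820435 / 388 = 1110007269.16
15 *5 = 75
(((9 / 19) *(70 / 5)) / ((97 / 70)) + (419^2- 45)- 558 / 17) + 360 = 5509492502 / 31331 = 175847.96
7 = 7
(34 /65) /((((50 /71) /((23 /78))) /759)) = 7023533 /42250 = 166.24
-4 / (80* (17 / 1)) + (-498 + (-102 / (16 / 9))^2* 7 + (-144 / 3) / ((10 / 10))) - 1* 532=119490859 / 5440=21965.23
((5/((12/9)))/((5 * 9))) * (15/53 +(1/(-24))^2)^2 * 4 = 75568249/2795876352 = 0.03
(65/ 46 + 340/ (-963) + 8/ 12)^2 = 5850261169/ 1962312804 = 2.98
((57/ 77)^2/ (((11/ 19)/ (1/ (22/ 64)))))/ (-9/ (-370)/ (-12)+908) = 0.00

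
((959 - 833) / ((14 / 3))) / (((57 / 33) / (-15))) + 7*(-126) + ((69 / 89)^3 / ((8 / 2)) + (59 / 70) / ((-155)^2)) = -50294235584166877 / 45052101398500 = -1116.36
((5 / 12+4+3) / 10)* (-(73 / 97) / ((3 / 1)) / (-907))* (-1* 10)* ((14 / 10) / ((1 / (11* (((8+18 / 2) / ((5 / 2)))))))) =-0.21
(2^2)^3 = 64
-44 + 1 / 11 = -483 / 11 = -43.91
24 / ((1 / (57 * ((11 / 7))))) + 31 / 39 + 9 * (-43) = 481438 / 273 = 1763.51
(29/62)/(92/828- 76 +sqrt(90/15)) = -0.01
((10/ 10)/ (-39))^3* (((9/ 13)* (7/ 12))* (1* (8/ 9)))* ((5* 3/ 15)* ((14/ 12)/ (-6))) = 49/ 41641938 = 0.00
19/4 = 4.75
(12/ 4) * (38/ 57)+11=13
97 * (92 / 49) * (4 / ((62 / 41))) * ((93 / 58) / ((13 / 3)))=3292956 / 18473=178.26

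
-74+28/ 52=-955/ 13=-73.46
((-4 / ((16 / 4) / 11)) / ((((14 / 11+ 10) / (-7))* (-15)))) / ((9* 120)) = -847 / 2008800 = -0.00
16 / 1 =16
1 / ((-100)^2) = 1 / 10000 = 0.00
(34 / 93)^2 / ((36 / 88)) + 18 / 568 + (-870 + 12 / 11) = -211210059125 / 243175284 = -868.55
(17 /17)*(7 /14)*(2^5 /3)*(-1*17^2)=-4624 /3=-1541.33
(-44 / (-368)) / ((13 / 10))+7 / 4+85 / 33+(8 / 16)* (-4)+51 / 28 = 585589 / 138138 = 4.24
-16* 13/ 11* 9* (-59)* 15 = 150610.91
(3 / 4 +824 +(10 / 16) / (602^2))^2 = 5717558136903710409 / 8405546189824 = 680212.57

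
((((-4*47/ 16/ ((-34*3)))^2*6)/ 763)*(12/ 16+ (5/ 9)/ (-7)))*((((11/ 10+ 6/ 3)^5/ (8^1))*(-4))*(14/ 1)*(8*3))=-10687863280471/ 3175300800000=-3.37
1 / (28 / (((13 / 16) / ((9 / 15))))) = 65 / 1344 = 0.05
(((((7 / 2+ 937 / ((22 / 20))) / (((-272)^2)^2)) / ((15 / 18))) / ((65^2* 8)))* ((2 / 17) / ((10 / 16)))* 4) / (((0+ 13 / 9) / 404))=51313959 / 43921515672320000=0.00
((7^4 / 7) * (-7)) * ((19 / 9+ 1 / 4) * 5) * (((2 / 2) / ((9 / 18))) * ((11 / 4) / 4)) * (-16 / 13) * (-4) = -22449350 / 117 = -191874.79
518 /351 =1.48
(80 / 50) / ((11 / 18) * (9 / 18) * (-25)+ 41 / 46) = -6624 / 27935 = -0.24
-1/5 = -0.20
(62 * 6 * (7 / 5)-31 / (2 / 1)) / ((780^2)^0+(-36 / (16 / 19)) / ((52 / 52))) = -10106 / 835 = -12.10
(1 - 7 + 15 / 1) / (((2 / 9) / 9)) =729 / 2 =364.50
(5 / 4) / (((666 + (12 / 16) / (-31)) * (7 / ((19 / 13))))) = 2945 / 7514871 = 0.00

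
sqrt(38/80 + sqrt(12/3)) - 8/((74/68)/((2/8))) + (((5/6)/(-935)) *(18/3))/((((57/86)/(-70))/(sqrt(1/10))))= -0.09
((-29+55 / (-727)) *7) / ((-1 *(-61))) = -147966 / 44347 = -3.34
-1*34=-34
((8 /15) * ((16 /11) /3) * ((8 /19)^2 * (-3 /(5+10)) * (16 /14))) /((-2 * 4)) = 8192 /6254325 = 0.00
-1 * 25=-25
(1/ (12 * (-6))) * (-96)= 4/ 3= 1.33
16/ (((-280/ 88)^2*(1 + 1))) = 968/ 1225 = 0.79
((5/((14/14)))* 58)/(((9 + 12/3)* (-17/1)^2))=290/3757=0.08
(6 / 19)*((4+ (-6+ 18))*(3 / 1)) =288 / 19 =15.16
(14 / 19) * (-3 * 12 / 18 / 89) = -28 / 1691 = -0.02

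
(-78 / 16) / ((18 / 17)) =-221 / 48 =-4.60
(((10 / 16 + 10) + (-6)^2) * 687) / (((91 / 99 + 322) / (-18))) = -228319641 / 127876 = -1785.48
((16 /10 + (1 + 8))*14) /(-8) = -371 /20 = -18.55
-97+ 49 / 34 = -3249 / 34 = -95.56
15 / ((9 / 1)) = 5 / 3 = 1.67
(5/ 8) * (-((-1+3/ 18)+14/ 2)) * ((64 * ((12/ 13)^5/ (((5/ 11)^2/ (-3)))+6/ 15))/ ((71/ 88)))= 1128048832064/ 395427045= 2852.74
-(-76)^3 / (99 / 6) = 26604.61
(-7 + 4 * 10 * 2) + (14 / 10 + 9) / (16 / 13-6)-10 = 9427 / 155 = 60.82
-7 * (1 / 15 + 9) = -952 / 15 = -63.47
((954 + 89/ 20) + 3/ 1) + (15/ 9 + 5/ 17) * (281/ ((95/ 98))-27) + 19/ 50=8420431/ 5700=1477.27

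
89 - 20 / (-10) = 91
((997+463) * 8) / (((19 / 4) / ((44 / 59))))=2055680 / 1121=1833.79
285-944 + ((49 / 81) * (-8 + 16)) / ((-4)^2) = -106709 / 162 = -658.70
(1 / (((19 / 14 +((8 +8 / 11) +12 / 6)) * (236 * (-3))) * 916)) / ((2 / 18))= -231 / 201151768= -0.00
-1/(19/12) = -12/19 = -0.63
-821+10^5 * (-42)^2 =176399179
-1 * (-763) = 763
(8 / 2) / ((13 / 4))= 16 / 13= 1.23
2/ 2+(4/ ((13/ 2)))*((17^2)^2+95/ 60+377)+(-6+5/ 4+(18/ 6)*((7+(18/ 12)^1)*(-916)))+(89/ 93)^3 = 1182421875701/ 41826564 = 28269.64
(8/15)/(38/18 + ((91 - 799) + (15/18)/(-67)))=-3216/4256585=-0.00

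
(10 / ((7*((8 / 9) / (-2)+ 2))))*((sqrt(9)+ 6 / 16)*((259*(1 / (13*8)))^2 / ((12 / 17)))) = 9425565 / 346112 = 27.23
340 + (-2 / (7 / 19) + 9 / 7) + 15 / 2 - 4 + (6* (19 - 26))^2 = 29447 / 14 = 2103.36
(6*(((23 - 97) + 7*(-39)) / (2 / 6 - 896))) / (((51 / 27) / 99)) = 5565186 / 45679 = 121.83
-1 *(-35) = 35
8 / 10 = 4 / 5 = 0.80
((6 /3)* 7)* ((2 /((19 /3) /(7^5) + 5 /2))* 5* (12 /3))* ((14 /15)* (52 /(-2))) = -1370375552 /252143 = -5434.91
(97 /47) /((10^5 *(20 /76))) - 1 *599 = -14076498157 /23500000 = -599.00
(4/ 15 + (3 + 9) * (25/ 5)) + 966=1026.27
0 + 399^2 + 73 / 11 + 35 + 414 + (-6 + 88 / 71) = 124688115 / 781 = 159651.88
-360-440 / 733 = -264320 / 733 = -360.60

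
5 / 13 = 0.38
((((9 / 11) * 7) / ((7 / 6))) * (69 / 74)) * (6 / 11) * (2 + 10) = 134136 / 4477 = 29.96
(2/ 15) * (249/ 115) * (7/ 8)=581/ 2300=0.25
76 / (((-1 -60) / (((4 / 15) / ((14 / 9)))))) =-456 / 2135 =-0.21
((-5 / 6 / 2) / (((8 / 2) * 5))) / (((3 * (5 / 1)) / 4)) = -1 / 180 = -0.01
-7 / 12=-0.58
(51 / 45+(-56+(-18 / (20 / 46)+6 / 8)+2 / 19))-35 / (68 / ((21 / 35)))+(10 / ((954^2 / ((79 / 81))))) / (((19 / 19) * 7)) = -19943255663012 / 208349442945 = -95.72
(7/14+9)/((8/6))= 57/8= 7.12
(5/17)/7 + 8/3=967/357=2.71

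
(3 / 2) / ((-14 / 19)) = -57 / 28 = -2.04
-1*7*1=-7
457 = 457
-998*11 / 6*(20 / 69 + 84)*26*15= -4150123120 / 69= -60146711.88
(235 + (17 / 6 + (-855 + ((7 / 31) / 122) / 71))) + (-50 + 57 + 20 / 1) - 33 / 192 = -590.34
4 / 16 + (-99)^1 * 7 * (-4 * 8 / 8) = 11089 / 4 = 2772.25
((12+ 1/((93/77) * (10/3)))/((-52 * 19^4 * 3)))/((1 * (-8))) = 3797/50418588480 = 0.00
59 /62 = 0.95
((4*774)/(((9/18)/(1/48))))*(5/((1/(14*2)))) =18060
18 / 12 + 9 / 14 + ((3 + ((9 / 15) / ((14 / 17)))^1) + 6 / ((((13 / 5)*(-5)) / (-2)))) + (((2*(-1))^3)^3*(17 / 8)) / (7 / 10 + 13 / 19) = -186489071 / 239330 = -779.21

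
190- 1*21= 169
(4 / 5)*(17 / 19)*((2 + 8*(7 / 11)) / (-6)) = -884 / 1045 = -0.85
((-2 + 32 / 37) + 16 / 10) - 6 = -1024 / 185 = -5.54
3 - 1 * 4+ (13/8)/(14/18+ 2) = -83/200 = -0.42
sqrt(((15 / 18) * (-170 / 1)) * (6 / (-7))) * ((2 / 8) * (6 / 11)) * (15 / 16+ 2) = 705 * sqrt(238) / 2464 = 4.41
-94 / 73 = -1.29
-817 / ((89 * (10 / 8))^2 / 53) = -692816 / 198025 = -3.50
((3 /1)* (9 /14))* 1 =1.93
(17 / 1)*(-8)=-136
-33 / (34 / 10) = -9.71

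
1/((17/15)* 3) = 5/17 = 0.29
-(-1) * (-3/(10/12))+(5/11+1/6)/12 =-14051/3960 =-3.55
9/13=0.69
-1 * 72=-72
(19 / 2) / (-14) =-19 / 28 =-0.68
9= 9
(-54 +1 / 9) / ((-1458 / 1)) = 485 / 13122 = 0.04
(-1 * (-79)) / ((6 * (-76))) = -79 / 456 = -0.17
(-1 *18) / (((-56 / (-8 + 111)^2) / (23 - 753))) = -34850565 / 14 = -2489326.07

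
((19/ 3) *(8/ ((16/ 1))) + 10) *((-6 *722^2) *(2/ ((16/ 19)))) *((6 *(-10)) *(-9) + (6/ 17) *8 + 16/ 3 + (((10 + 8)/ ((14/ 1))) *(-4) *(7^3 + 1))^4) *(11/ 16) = -645270393848712528390808963/ 979608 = -658702658460029448913.04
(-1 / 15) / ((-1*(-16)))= -1 / 240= -0.00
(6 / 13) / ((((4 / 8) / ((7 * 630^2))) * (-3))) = -854861.54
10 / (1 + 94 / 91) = 182 / 37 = 4.92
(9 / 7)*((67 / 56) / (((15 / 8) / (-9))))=-1809 / 245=-7.38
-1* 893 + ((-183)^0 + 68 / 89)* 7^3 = -25626 / 89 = -287.93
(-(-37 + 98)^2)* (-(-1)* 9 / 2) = -33489 / 2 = -16744.50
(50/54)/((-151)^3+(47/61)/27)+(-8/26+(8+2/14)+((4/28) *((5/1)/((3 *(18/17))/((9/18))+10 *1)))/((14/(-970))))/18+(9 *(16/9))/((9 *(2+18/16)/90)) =18605499576620419/361502384656140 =51.47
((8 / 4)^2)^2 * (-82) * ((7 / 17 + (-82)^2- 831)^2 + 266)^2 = -132191434541659061135488 / 83521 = -1582732900009088266.85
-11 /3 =-3.67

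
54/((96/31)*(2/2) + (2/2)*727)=1674/22633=0.07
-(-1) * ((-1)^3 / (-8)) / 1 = 1 / 8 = 0.12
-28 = -28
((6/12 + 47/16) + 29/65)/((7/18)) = 5193/520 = 9.99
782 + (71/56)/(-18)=788185/1008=781.93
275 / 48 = 5.73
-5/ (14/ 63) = -45/ 2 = -22.50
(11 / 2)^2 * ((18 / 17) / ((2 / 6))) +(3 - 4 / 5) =16709 / 170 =98.29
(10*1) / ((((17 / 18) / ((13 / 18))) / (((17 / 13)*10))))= 100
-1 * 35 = -35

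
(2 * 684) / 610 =684 / 305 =2.24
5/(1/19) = 95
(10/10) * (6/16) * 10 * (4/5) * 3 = 9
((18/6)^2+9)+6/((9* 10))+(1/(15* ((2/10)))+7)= 127/5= 25.40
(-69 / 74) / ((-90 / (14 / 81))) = 161 / 89910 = 0.00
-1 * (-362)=362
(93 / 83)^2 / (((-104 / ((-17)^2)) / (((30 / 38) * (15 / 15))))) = -37493415 / 13612664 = -2.75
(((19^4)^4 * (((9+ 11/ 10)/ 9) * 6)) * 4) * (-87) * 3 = -10138138804074748801651788/ 5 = -2027627760814949760330358.00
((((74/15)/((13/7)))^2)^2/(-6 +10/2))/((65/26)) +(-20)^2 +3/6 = 5502840927221/14459006250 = 380.58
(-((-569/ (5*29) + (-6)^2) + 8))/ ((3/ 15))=-5811/ 29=-200.38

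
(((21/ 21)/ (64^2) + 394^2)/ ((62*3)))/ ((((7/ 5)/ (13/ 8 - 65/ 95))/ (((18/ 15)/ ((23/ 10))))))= 292.62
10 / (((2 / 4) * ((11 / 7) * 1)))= 140 / 11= 12.73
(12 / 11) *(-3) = -36 / 11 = -3.27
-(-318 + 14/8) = 1265/4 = 316.25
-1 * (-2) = 2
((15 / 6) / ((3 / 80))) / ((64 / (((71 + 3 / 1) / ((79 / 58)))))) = 26825 / 474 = 56.59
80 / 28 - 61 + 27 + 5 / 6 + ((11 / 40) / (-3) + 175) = 121463 / 840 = 144.60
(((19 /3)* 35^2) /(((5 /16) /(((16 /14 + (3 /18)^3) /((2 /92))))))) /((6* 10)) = 5307365 /243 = 21841.01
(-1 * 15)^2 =225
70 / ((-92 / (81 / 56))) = -405 / 368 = -1.10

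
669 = 669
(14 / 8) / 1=7 / 4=1.75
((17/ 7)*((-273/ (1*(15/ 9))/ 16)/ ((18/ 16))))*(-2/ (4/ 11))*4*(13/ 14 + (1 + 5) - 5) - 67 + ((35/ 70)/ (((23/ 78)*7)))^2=225701951/ 259210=870.73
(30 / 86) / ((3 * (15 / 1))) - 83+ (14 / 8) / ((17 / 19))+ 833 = 6596225 / 8772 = 751.96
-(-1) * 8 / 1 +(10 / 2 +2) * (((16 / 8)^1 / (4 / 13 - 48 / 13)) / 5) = 789 / 110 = 7.17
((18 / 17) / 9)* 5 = 10 / 17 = 0.59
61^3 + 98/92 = 10441175/46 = 226982.07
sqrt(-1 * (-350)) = 5 * sqrt(14) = 18.71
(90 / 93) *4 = 120 / 31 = 3.87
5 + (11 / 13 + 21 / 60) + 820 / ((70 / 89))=1908757 / 1820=1048.77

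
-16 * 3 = -48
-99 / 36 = -11 / 4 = -2.75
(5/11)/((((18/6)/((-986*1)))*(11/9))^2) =43748820/1331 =32869.14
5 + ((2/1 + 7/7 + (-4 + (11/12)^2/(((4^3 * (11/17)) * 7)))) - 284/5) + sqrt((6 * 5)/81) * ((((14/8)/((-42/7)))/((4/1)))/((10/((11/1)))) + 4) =-17030233/322560 + 3763 * sqrt(30)/8640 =-50.41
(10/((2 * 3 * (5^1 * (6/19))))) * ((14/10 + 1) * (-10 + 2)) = -304/15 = -20.27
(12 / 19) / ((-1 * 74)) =-6 / 703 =-0.01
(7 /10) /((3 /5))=7 /6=1.17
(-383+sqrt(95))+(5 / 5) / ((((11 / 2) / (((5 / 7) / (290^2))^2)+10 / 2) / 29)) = -29201793561286 / 76244891805+sqrt(95) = -373.25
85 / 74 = 1.15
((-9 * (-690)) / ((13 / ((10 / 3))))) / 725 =828 / 377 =2.20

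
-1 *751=-751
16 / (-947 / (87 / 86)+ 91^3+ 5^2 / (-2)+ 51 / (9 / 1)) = 928 / 43652427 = 0.00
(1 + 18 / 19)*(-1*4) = -148 / 19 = -7.79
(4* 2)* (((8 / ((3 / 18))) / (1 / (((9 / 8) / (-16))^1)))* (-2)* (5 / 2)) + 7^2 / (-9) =1166 / 9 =129.56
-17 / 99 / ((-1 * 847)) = 17 / 83853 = 0.00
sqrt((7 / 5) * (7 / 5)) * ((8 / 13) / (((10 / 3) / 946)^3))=160005611304 / 8125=19692998.31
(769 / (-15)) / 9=-769 / 135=-5.70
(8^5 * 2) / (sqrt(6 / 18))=65536 * sqrt(3)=113511.68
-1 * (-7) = 7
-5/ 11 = -0.45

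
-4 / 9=-0.44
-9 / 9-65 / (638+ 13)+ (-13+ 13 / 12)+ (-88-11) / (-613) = -20519839 / 1596252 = -12.86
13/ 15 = 0.87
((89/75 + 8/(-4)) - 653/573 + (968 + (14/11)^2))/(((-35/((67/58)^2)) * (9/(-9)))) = 1882328831189/51020421375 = 36.89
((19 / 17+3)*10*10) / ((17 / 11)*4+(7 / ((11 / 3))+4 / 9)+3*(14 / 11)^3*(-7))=-83853000 / 7078307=-11.85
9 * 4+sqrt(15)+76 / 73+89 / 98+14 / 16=sqrt(15)+1110995 / 28616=42.70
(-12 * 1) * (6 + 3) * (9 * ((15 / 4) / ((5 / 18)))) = -13122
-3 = -3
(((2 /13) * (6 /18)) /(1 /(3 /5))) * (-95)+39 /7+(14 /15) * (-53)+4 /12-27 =-100307 /1365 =-73.48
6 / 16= 3 / 8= 0.38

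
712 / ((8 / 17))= 1513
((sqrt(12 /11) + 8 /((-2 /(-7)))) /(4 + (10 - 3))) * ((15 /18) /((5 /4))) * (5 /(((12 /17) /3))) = 37.41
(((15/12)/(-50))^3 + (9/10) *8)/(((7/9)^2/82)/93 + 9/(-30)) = -142319153547/5928409600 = -24.01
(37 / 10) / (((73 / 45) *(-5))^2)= 2997 / 53290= 0.06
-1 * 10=-10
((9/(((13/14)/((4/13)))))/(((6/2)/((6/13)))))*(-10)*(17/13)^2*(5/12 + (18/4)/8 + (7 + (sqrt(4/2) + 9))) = -49462350/371293 - 2913120*sqrt(2)/371293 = -144.31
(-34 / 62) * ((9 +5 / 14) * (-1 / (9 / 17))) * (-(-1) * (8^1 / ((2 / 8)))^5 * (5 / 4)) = 406533935.32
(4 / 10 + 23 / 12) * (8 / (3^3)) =0.69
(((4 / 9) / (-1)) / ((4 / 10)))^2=100 / 81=1.23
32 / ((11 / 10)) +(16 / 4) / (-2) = 298 / 11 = 27.09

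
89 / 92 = 0.97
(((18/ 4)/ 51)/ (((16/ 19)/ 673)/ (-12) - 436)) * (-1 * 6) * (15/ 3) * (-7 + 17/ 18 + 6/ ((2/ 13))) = 0.20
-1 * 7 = -7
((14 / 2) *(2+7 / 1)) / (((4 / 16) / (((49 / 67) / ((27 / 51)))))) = 23324 / 67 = 348.12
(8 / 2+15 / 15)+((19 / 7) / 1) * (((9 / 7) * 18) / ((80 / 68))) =28613 / 490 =58.39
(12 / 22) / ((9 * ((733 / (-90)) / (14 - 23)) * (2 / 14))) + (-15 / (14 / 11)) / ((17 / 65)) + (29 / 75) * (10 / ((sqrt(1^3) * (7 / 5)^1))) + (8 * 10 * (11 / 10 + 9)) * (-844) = -3926226216733 / 5756982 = -681993.83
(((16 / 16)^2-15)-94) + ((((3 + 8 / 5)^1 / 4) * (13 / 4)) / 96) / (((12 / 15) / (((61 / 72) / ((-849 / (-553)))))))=-107.97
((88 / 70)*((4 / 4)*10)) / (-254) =-44 / 889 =-0.05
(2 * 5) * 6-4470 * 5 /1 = -22290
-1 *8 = -8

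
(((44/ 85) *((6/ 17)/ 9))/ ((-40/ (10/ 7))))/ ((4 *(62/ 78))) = -143/ 627130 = -0.00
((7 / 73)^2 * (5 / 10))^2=2401 / 113592964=0.00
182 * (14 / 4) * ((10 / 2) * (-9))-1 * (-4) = -28661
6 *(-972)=-5832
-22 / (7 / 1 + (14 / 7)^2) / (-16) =1 / 8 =0.12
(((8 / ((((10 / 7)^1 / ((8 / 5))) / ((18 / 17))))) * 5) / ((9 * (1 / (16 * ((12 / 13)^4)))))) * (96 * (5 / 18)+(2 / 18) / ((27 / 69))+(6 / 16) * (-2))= 299565056 / 186745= 1604.14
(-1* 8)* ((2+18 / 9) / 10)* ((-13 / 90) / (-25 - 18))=-104 / 9675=-0.01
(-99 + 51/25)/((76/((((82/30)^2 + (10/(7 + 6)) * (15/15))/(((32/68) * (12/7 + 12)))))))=-289693957/177840000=-1.63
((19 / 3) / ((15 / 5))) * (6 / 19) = 2 / 3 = 0.67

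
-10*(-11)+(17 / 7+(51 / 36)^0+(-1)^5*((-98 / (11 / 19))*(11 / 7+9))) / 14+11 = 134245 / 539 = 249.06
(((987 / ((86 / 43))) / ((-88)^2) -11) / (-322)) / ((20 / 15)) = 508143 / 19948544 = 0.03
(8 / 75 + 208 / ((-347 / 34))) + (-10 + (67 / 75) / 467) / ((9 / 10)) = -3432738682 / 109383075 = -31.38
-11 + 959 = 948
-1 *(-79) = 79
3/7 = 0.43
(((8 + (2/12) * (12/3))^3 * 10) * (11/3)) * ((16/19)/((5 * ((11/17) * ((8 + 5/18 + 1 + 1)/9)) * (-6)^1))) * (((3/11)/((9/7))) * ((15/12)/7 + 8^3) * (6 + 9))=-34279808576/23199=-1477641.65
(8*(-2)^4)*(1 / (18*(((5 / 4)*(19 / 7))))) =1792 / 855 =2.10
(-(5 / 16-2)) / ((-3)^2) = 3 / 16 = 0.19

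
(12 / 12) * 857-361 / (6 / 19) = -286.17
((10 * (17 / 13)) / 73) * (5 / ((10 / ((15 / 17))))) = 0.08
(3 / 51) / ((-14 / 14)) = -1 / 17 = -0.06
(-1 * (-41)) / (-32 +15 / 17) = -697 / 529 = -1.32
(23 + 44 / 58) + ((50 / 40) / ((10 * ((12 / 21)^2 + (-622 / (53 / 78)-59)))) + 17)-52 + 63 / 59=-352274637171 / 34625972392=-10.17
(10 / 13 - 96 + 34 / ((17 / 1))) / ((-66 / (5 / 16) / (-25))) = -12625 / 1144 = -11.04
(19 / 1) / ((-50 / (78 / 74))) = -0.40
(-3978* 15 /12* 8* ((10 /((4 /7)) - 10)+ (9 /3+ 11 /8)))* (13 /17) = -722475 /2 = -361237.50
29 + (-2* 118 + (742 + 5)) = 540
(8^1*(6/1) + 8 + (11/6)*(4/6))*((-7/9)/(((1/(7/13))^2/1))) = -176645/13689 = -12.90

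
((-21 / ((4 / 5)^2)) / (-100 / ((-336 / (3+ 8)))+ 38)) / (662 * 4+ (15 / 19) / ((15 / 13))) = -2793 / 9305428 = -0.00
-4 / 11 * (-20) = 7.27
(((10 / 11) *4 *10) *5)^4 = 16000000000000 / 14641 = 1092821528.58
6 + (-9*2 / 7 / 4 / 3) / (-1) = 87 / 14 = 6.21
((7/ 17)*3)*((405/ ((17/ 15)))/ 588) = 6075/ 8092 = 0.75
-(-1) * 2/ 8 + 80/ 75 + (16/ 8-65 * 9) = -34901/ 60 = -581.68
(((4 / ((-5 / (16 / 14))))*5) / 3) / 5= -32 / 105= -0.30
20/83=0.24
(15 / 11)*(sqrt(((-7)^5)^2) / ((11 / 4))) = 1008420 / 121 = 8334.05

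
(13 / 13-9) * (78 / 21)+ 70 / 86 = -8699 / 301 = -28.90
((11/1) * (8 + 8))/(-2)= -88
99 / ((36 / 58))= 319 / 2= 159.50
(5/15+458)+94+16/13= 21589/39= 553.56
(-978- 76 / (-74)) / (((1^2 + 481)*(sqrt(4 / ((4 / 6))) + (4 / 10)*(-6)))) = -225925*sqrt(6) / 26751- 180740 / 8917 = -40.96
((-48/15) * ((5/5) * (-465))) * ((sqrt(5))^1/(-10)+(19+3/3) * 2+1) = 61008 - 744 * sqrt(5)/5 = 60675.27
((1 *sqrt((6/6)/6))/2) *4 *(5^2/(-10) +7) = 3 *sqrt(6)/2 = 3.67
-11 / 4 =-2.75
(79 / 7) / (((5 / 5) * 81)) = 79 / 567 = 0.14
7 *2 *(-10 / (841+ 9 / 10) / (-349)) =1400 / 2938231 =0.00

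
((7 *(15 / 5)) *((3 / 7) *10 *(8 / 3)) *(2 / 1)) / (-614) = -240 / 307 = -0.78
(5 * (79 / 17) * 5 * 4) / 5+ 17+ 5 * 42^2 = 151809 / 17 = 8929.94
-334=-334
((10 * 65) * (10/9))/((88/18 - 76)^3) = -1053/524288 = -0.00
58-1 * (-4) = 62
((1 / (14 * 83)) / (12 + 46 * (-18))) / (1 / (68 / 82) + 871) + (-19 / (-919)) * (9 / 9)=15713353241 / 760030130160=0.02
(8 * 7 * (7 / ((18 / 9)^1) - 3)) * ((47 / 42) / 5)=94 / 15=6.27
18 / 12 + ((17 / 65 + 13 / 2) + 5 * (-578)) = -2881.74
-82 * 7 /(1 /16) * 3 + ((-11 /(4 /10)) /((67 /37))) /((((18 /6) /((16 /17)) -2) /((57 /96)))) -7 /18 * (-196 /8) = -33225379 /1206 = -27550.07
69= 69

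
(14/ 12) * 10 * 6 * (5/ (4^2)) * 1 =175/ 8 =21.88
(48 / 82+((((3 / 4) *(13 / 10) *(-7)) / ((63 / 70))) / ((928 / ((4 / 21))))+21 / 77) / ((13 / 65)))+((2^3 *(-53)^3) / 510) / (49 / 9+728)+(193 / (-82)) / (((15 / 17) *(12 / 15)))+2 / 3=-201579262723 / 51548001120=-3.91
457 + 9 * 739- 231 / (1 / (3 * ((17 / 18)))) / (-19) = 271413 / 38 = 7142.45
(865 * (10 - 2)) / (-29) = -6920 / 29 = -238.62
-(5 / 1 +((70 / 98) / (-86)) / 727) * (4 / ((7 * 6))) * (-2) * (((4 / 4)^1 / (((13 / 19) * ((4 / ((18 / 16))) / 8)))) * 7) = 21.92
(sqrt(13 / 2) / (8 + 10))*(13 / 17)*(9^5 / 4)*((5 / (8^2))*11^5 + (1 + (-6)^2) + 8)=68928258555*sqrt(26) / 17408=20189943.44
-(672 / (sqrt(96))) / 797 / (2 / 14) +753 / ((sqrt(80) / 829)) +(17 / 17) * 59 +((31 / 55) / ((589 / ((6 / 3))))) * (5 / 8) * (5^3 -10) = -196 * sqrt(6) / 797 +49439 / 836 +624237 * sqrt(5) / 20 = 69850.35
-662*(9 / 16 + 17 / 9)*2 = -116843 / 36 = -3245.64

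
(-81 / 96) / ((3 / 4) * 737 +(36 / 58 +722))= -783 / 1183544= -0.00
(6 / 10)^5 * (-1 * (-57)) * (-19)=-263169 / 3125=-84.21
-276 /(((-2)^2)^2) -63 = -321 /4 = -80.25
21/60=7/20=0.35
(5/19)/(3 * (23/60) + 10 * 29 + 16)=100/116717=0.00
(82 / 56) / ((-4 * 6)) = -41 / 672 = -0.06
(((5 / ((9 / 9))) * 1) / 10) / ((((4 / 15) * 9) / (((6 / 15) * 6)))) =1 / 2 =0.50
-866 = -866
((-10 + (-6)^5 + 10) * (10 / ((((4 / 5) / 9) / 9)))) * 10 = -78732000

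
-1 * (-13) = 13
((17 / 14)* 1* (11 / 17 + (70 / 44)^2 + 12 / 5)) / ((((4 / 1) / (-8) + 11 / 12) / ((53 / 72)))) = 1737499 / 145200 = 11.97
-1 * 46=-46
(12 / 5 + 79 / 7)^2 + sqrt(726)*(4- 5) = 229441 / 1225- 11*sqrt(6) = 160.35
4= 4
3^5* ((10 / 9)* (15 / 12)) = 675 / 2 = 337.50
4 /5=0.80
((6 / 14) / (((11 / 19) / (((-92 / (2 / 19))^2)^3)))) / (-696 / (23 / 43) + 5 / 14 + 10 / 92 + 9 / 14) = -389565087142571818624 / 1534995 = -253789157060818.97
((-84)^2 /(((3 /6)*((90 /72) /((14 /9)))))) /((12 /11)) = 241472 /15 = 16098.13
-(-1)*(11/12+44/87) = 1.42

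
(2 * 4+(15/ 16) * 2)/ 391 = 79/ 3128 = 0.03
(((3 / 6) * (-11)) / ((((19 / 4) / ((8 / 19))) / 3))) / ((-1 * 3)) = 176 / 361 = 0.49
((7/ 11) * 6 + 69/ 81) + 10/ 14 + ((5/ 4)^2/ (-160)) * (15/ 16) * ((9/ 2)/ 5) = 183121831/ 34062336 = 5.38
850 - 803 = 47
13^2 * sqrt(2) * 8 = 1352 * sqrt(2) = 1912.02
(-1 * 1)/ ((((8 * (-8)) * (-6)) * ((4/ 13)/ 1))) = -13/ 1536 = -0.01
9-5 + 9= 13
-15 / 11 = -1.36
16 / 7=2.29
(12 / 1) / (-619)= -12 / 619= -0.02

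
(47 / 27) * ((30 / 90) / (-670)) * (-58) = 1363 / 27135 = 0.05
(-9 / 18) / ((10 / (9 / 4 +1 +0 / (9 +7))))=-13 / 80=-0.16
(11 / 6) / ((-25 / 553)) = -40.55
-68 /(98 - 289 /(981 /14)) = -16677 /23023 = -0.72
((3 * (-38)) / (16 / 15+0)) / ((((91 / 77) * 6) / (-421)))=1319835 / 208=6345.36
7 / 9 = 0.78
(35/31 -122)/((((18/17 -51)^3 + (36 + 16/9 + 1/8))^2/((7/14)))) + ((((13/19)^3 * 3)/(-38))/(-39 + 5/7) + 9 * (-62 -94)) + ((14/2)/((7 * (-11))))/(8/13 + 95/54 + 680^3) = -14322245586379471289390916683936968511438700393/10201034418859450528676862885796296534121832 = -1404.00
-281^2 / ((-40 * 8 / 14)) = 552727 / 160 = 3454.54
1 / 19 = 0.05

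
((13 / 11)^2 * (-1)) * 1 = -169 / 121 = -1.40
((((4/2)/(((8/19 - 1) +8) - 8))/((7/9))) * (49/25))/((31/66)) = -14364/775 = -18.53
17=17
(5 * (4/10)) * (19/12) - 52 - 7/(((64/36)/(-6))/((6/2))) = 529/24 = 22.04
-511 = -511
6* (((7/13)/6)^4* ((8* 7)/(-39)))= -16807/30074733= -0.00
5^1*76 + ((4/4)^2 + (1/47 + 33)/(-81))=1448915/3807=380.59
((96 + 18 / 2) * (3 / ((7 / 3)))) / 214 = 135 / 214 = 0.63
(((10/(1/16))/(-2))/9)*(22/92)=-440/207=-2.13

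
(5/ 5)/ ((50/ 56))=28/ 25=1.12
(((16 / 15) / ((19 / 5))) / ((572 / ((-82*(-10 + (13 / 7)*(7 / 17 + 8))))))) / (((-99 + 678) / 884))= -292576 / 847077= -0.35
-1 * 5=-5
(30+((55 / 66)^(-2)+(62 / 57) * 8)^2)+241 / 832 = 224945553553 / 1689480000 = 133.14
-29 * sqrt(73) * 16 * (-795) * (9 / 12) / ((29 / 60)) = 572400 * sqrt(73) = 4890587.74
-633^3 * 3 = -760908411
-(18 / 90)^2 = -1 / 25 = -0.04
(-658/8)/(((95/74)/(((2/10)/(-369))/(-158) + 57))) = -202267432283/55386900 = -3651.90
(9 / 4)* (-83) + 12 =-699 / 4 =-174.75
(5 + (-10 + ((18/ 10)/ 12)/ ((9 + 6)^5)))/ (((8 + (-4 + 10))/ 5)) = -25312499/ 14175000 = -1.79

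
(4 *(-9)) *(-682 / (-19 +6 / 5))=-122760 / 89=-1379.33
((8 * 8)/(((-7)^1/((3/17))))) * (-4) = 768/119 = 6.45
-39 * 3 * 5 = -585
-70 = -70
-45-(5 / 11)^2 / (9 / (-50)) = -47755 / 1089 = -43.85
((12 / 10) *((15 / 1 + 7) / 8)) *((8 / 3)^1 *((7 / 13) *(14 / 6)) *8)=17248 / 195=88.45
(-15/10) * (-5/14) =15/28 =0.54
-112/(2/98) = -5488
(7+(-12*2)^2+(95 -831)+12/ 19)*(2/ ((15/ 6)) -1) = 579/ 19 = 30.47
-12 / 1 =-12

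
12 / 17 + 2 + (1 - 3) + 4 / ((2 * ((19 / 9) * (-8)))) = 759 / 1292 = 0.59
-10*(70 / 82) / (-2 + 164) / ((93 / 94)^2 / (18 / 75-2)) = 2721488 / 28723329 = 0.09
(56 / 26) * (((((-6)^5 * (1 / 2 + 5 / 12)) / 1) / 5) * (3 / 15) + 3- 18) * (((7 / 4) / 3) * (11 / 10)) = -1348039 / 3250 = -414.78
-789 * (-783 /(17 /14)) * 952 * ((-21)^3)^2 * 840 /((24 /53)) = 77057428202276210640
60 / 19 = 3.16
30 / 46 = 15 / 23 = 0.65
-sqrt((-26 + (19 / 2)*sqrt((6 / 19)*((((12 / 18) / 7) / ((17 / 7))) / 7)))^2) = -26 + sqrt(2261) / 119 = -25.60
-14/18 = -7/9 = -0.78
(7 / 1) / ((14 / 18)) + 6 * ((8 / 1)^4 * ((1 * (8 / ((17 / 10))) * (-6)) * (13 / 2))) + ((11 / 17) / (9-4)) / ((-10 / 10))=-383384846 / 85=-4510409.95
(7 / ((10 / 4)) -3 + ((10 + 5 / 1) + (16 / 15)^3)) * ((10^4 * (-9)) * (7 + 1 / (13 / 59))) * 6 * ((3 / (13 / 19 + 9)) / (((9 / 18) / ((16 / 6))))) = -49289952000 / 299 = -164849337.79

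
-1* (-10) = 10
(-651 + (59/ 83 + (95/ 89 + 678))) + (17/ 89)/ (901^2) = 28.78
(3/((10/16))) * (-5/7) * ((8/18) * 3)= -32/7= -4.57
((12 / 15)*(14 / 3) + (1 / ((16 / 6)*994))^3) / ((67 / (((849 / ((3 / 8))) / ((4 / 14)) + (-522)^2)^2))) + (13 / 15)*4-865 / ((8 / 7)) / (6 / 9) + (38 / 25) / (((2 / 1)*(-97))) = 4381296581.63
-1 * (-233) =233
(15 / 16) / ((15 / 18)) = 1.12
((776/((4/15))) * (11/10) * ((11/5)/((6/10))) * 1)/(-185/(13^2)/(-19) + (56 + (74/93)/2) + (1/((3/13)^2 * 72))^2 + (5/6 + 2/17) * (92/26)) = 8339846113025856/42554382328373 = 195.98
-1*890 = -890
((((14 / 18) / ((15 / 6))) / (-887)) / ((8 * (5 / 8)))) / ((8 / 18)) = -7 / 44350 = -0.00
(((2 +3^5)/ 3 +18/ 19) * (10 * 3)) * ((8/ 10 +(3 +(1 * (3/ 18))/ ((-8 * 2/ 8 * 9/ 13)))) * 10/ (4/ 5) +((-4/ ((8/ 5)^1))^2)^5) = 6238096002475/ 262656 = 23750060.93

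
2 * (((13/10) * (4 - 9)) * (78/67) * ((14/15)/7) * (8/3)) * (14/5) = -75712/5025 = -15.07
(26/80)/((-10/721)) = -23.43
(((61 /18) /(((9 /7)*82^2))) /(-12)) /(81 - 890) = 427 /10574807904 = 0.00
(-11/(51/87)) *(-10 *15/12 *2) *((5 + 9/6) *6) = 311025/17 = 18295.59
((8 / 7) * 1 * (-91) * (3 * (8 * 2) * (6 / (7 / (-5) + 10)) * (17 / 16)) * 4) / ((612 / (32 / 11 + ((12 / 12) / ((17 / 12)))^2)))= -82.41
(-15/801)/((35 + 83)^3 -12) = -0.00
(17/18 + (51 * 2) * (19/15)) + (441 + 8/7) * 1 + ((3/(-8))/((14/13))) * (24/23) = 4143589/7245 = 571.92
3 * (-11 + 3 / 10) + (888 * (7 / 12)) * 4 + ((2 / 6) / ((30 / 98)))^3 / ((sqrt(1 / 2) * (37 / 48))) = 1882384 * sqrt(2) / 1123875 + 20399 / 10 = 2042.27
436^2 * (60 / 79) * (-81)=-923866560 / 79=-11694513.42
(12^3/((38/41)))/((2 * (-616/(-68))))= 150552/1463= 102.91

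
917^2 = 840889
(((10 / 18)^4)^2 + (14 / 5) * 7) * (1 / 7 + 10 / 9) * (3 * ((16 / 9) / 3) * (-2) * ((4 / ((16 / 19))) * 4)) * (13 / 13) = -1661.13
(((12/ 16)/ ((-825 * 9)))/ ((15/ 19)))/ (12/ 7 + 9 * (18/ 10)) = -7/ 980100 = -0.00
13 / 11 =1.18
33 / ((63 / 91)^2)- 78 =-247 / 27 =-9.15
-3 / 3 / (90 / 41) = -41 / 90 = -0.46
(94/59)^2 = 8836/3481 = 2.54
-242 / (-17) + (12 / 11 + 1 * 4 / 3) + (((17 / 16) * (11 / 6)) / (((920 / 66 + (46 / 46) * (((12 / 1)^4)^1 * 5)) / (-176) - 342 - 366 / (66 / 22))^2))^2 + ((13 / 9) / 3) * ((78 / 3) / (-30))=26906886489829709510558639643203 / 1656598205121071658629422522140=16.24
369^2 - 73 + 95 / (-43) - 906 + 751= 5845024 / 43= 135930.79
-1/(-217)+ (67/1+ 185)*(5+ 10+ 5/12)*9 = 7587406/217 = 34965.00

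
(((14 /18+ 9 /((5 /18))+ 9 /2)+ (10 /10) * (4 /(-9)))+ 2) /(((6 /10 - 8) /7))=-8239 /222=-37.11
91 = 91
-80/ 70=-8/ 7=-1.14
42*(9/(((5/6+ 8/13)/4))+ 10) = 165396/113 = 1463.68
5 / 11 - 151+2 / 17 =-28130 / 187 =-150.43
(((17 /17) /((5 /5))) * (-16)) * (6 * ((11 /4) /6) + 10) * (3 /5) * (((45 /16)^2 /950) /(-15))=4131 /60800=0.07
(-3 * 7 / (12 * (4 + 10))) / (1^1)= -1 / 8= -0.12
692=692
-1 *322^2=-103684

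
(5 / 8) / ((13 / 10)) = 25 / 52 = 0.48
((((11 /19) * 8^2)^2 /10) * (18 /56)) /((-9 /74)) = -4584448 /12635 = -362.84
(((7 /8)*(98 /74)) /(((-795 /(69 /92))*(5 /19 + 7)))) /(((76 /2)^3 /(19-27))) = 343 /15630895680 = 0.00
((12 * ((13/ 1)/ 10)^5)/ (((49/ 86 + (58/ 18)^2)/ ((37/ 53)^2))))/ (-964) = -5311227922533/ 2582467492750000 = -0.00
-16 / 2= -8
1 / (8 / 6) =3 / 4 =0.75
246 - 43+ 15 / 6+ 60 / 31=12861 / 62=207.44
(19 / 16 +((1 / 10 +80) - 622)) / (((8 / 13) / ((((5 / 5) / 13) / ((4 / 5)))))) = -43257 / 512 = -84.49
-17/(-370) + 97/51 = 36757/18870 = 1.95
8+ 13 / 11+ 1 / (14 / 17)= 1601 / 154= 10.40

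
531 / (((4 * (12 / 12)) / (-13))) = -6903 / 4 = -1725.75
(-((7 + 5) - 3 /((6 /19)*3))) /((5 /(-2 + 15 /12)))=53 /40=1.32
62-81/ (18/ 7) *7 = -317/ 2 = -158.50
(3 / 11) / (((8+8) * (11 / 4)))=3 / 484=0.01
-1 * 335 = -335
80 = 80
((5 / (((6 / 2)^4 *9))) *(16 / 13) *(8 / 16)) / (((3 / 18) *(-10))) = -8 / 3159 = -0.00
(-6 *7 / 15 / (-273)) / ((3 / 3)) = 2 / 195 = 0.01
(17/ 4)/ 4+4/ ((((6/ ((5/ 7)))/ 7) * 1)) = 211/ 48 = 4.40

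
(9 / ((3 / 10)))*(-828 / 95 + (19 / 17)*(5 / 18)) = -244343 / 969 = -252.16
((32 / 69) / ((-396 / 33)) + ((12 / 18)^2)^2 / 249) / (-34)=8780 / 7886079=0.00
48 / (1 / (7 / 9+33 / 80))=857 / 15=57.13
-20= -20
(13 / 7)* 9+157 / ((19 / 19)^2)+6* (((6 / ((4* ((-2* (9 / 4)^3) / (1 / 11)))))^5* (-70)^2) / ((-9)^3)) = 40321310821481916689984 / 232112809004827212693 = 173.71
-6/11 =-0.55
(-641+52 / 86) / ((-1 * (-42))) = -9179 / 602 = -15.25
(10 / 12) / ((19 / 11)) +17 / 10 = 622 / 285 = 2.18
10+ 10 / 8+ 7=18.25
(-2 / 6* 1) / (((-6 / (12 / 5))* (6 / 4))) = 0.09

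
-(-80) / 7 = 80 / 7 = 11.43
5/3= 1.67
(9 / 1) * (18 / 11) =162 / 11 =14.73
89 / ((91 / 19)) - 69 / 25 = 35996 / 2275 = 15.82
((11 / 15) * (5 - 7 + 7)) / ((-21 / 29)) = -319 / 63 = -5.06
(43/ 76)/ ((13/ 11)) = 473/ 988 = 0.48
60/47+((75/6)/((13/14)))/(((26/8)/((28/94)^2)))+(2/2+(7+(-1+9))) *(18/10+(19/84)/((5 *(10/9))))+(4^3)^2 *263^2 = 18509383841991134/65331175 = 283316255.10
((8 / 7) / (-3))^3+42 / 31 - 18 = -4794548 / 287091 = -16.70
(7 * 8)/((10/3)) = 84/5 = 16.80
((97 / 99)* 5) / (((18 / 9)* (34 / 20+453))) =2425 / 450153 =0.01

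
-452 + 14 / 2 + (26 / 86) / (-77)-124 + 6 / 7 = -1881134 / 3311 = -568.15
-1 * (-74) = 74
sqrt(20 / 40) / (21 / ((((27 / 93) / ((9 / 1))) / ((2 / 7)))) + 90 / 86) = 43*sqrt(2) / 16086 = 0.00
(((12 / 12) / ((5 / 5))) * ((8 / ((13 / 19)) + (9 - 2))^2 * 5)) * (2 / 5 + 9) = 2775303 / 169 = 16421.91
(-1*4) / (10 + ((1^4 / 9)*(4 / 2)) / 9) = -81 / 203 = -0.40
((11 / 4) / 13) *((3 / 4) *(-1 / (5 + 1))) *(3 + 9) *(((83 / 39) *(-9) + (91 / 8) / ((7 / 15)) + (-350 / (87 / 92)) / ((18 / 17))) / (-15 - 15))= -308435941 / 84689280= -3.64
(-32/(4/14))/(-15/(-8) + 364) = -896/2927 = -0.31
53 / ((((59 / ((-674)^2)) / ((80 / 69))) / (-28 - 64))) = -7704520960 / 177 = -43528367.01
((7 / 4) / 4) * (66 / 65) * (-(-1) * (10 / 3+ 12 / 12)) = 77 / 40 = 1.92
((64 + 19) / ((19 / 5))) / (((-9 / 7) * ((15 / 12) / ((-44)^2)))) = -4499264 / 171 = -26311.49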